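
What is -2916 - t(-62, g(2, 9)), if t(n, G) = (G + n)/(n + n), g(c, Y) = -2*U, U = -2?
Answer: -180821/62 ≈ -2916.5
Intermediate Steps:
g(c, Y) = 4 (g(c, Y) = -2*(-2) = 4)
t(n, G) = (G + n)/(2*n) (t(n, G) = (G + n)/((2*n)) = (G + n)*(1/(2*n)) = (G + n)/(2*n))
-2916 - t(-62, g(2, 9)) = -2916 - (4 - 62)/(2*(-62)) = -2916 - (-1)*(-58)/(2*62) = -2916 - 1*29/62 = -2916 - 29/62 = -180821/62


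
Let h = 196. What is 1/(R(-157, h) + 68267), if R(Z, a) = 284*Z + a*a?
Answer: 1/62095 ≈ 1.6104e-5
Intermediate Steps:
R(Z, a) = a² + 284*Z (R(Z, a) = 284*Z + a² = a² + 284*Z)
1/(R(-157, h) + 68267) = 1/((196² + 284*(-157)) + 68267) = 1/((38416 - 44588) + 68267) = 1/(-6172 + 68267) = 1/62095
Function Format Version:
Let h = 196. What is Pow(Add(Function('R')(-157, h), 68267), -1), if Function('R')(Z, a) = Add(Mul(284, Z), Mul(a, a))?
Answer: Rational(1, 62095) ≈ 1.6104e-5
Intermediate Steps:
Function('R')(Z, a) = Add(Pow(a, 2), Mul(284, Z)) (Function('R')(Z, a) = Add(Mul(284, Z), Pow(a, 2)) = Add(Pow(a, 2), Mul(284, Z)))
Pow(Add(Function('R')(-157, h), 68267), -1) = Pow(Add(Add(Pow(196, 2), Mul(284, -157)), 68267), -1) = Pow(Add(Add(38416, -44588), 68267), -1) = Pow(Add(-6172, 68267), -1) = Pow(62095, -1) = Rational(1, 62095)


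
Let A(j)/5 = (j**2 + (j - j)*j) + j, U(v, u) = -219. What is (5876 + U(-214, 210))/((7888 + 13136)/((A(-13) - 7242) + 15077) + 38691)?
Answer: 48735055/333343989 ≈ 0.14620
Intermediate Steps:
A(j) = 5*j + 5*j**2 (A(j) = 5*((j**2 + (j - j)*j) + j) = 5*((j**2 + 0*j) + j) = 5*((j**2 + 0) + j) = 5*(j**2 + j) = 5*(j + j**2) = 5*j + 5*j**2)
(5876 + U(-214, 210))/((7888 + 13136)/((A(-13) - 7242) + 15077) + 38691) = (5876 - 219)/((7888 + 13136)/((5*(-13)*(1 - 13) - 7242) + 15077) + 38691) = 5657/(21024/((5*(-13)*(-12) - 7242) + 15077) + 38691) = 5657/(21024/((780 - 7242) + 15077) + 38691) = 5657/(21024/(-6462 + 15077) + 38691) = 5657/(21024/8615 + 38691) = 5657/(333343989/8615) = 5657*(8615/333343989) = 48735055/333343989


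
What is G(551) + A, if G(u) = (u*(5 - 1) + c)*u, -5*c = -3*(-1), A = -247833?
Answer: 4831202/5 ≈ 9.6624e+5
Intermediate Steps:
c = -3/5 (c = -(-3)*(-1)/5 = -1/5*3 = -3/5 ≈ -0.60000)
G(u) = u*(-3/5 + 4*u) (G(u) = (u*(5 - 1) - 3/5)*u = (u*4 - 3/5)*u = (4*u - 3/5)*u = (-3/5 + 4*u)*u = u*(-3/5 + 4*u))
G(551) + A = (1/5)*551*(-3 + 20*551) - 247833 = (1/5)*551*(-3 + 11020) - 247833 = (1/5)*551*11017 - 247833 = 6070367/5 - 247833 = 4831202/5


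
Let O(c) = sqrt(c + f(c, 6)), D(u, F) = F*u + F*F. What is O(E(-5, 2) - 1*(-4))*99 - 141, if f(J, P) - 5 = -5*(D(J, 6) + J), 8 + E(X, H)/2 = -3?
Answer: -141 + 99*sqrt(437) ≈ 1928.6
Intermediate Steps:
E(X, H) = -22 (E(X, H) = -16 + 2*(-3) = -16 - 6 = -22)
D(u, F) = F**2 + F*u (D(u, F) = F*u + F**2 = F**2 + F*u)
f(J, P) = -175 - 35*J (f(J, P) = 5 - 5*(6*(6 + J) + J) = 5 - 5*((36 + 6*J) + J) = 5 - 5*(36 + 7*J) = 5 + (-180 - 35*J) = -175 - 35*J)
O(c) = sqrt(-175 - 34*c) (O(c) = sqrt(c + (-175 - 35*c)) = sqrt(-175 - 34*c))
O(E(-5, 2) - 1*(-4))*99 - 141 = sqrt(-175 - 34*(-22 - 1*(-4)))*99 - 141 = sqrt(-175 - 34*(-22 + 4))*99 - 141 = sqrt(-175 - 34*(-18))*99 - 141 = sqrt(-175 + 612)*99 - 141 = sqrt(437)*99 - 141 = 99*sqrt(437) - 141 = -141 + 99*sqrt(437)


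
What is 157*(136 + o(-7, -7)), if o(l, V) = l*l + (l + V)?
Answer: 26847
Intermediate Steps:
o(l, V) = V + l + l² (o(l, V) = l² + (V + l) = V + l + l²)
157*(136 + o(-7, -7)) = 157*(136 + (-7 - 7 + (-7)²)) = 157*(136 + (-7 - 7 + 49)) = 157*(136 + 35) = 157*171 = 26847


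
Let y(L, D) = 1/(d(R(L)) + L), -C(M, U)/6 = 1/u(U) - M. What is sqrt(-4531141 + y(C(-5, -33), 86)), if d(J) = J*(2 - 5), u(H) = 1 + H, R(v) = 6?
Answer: I*sqrt(294637444885)/255 ≈ 2128.6*I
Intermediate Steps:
C(M, U) = -6/(1 + U) + 6*M (C(M, U) = -6*(1/(1 + U) - M) = -6/(1 + U) + 6*M)
d(J) = -3*J (d(J) = J*(-3) = -3*J)
y(L, D) = 1/(-18 + L) (y(L, D) = 1/(-3*6 + L) = 1/(-18 + L))
sqrt(-4531141 + y(C(-5, -33), 86)) = sqrt(-4531141 + 1/(-18 + 6*(-1 - 5*(1 - 33))/(1 - 33))) = sqrt(-4531141 + 1/(-18 + 6*(-1 - 5*(-32))/(-32))) = sqrt(-4531141 + 1/(-18 + 6*(-1/32)*(-1 + 160))) = sqrt(-4531141 + 1/(-18 + 6*(-1/32)*159)) = sqrt(-4531141 + 1/(-18 - 477/16)) = sqrt(-4531141 + 1/(-765/16)) = sqrt(-4531141 - 16/765) = sqrt(-3466322881/765) = I*sqrt(294637444885)/255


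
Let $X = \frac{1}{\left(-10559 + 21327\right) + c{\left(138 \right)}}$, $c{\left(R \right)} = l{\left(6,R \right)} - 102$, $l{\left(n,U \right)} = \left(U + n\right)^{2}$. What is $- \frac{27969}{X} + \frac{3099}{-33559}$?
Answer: $- \frac{29474283695841}{33559} \approx -8.7828 \cdot 10^{8}$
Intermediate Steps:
$c{\left(R \right)} = -102 + \left(6 + R\right)^{2}$ ($c{\left(R \right)} = \left(R + 6\right)^{2} - 102 = \left(6 + R\right)^{2} - 102 = -102 + \left(6 + R\right)^{2}$)
$X = \frac{1}{31402}$ ($X = \frac{1}{\left(-10559 + 21327\right) - \left(102 - \left(6 + 138\right)^{2}\right)} = \frac{1}{10768 - \left(102 - 144^{2}\right)} = \frac{1}{10768 + \left(-102 + 20736\right)} = \frac{1}{10768 + 20634} = \frac{1}{31402} \approx 3.1845 \cdot 10^{-5}$)
$- \frac{27969}{X} + \frac{3099}{-33559} = - 27969 \frac{1}{\frac{1}{31402}} + \frac{3099}{-33559} = \left(-27969\right) 31402 + 3099 \left(- \frac{1}{33559}\right) = -878282538 - \frac{3099}{33559} = - \frac{29474283695841}{33559}$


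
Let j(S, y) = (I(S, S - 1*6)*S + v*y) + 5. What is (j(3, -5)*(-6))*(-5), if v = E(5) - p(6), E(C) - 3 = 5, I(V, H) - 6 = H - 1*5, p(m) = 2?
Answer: -930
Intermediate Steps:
I(V, H) = 1 + H (I(V, H) = 6 + (H - 1*5) = 6 + (H - 5) = 6 + (-5 + H) = 1 + H)
E(C) = 8 (E(C) = 3 + 5 = 8)
v = 6 (v = 8 - 1*2 = 8 - 2 = 6)
j(S, y) = 5 + 6*y + S*(-5 + S) (j(S, y) = ((1 + (S - 1*6))*S + 6*y) + 5 = ((1 + (S - 6))*S + 6*y) + 5 = ((1 + (-6 + S))*S + 6*y) + 5 = ((-5 + S)*S + 6*y) + 5 = (S*(-5 + S) + 6*y) + 5 = (6*y + S*(-5 + S)) + 5 = 5 + 6*y + S*(-5 + S))
(j(3, -5)*(-6))*(-5) = ((5 + 6*(-5) + 3*(-5 + 3))*(-6))*(-5) = ((5 - 30 + 3*(-2))*(-6))*(-5) = ((5 - 30 - 6)*(-6))*(-5) = -31*(-6)*(-5) = 186*(-5) = -930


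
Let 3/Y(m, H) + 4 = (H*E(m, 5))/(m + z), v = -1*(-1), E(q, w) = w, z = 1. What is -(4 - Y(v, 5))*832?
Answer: -51584/17 ≈ -3034.4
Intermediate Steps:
v = 1
Y(m, H) = 3/(-4 + 5*H/(1 + m)) (Y(m, H) = 3/(-4 + (H*5)/(m + 1)) = 3/(-4 + (5*H)/(1 + m)) = 3/(-4 + 5*H/(1 + m)))
-(4 - Y(v, 5))*832 = -(4 - 3*(-1 - 1*1)/(4 - 5*5 + 4*1))*832 = -(4 - 3*(-1 - 1)/(4 - 25 + 4))*832 = -(4 - 3*(-2)/(-17))*832 = -(4 - 3*(-1)*(-2)/17)*832 = -(4 - 1*6/17)*832 = -(4 - 6/17)*832 = -1*62/17*832 = -62/17*832 = -51584/17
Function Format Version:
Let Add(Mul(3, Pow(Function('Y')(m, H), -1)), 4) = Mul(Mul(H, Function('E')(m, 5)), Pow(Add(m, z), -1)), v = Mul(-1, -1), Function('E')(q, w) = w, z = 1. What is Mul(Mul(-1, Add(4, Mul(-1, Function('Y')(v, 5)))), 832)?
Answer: Rational(-51584, 17) ≈ -3034.4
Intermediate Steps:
v = 1
Function('Y')(m, H) = Mul(3, Pow(Add(-4, Mul(5, H, Pow(Add(1, m), -1))), -1)) (Function('Y')(m, H) = Mul(3, Pow(Add(-4, Mul(Mul(H, 5), Pow(Add(m, 1), -1))), -1)) = Mul(3, Pow(Add(-4, Mul(Mul(5, H), Pow(Add(1, m), -1))), -1)) = Mul(3, Pow(Add(-4, Mul(5, H, Pow(Add(1, m), -1))), -1)))
Mul(Mul(-1, Add(4, Mul(-1, Function('Y')(v, 5)))), 832) = Mul(Mul(-1, Add(4, Mul(-1, Mul(3, Pow(Add(4, Mul(-5, 5), Mul(4, 1)), -1), Add(-1, Mul(-1, 1)))))), 832) = Mul(Mul(-1, Add(4, Mul(-1, Mul(3, Pow(Add(4, -25, 4), -1), Add(-1, -1))))), 832) = Mul(Mul(-1, Add(4, Mul(-1, Mul(3, Pow(-17, -1), -2)))), 832) = Mul(Mul(-1, Add(4, Mul(-1, Mul(3, Rational(-1, 17), -2)))), 832) = Mul(Mul(-1, Add(4, Mul(-1, Rational(6, 17)))), 832) = Mul(Mul(-1, Add(4, Rational(-6, 17))), 832) = Mul(Mul(-1, Rational(62, 17)), 832) = Mul(Rational(-62, 17), 832) = Rational(-51584, 17)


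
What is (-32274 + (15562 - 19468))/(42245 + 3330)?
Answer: -7236/9115 ≈ -0.79386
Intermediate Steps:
(-32274 + (15562 - 19468))/(42245 + 3330) = (-32274 - 3906)/45575 = -36180*1/45575 = -7236/9115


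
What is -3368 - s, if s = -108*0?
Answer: -3368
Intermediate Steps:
s = 0
-3368 - s = -3368 - 1*0 = -3368 + 0 = -3368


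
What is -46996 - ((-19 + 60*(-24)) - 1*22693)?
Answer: -22844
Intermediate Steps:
-46996 - ((-19 + 60*(-24)) - 1*22693) = -46996 - ((-19 - 1440) - 22693) = -46996 - (-1459 - 22693) = -46996 - 1*(-24152) = -46996 + 24152 = -22844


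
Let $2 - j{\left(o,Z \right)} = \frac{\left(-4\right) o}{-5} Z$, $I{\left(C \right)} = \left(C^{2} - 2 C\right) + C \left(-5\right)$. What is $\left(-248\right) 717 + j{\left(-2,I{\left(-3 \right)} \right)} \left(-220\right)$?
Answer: $-188816$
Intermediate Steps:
$I{\left(C \right)} = C^{2} - 7 C$ ($I{\left(C \right)} = \left(C^{2} - 2 C\right) - 5 C = C^{2} - 7 C$)
$j{\left(o,Z \right)} = 2 - \frac{4 Z o}{5}$ ($j{\left(o,Z \right)} = 2 - \frac{\left(-4\right) o}{-5} Z = 2 - - 4 o \left(- \frac{1}{5}\right) Z = 2 - \frac{4 o}{5} Z = 2 - \frac{4 Z o}{5}$)
$\left(-248\right) 717 + j{\left(-2,I{\left(-3 \right)} \right)} \left(-220\right) = \left(-248\right) 717 + \left(2 - \frac{4}{5} \left(- 3 \left(-7 - 3\right)\right) \left(-2\right)\right) \left(-220\right) = -177816 + \left(2 - \frac{4}{5} \left(\left(-3\right) \left(-10\right)\right) \left(-2\right)\right) \left(-220\right) = -177816 + \left(2 - 24 \left(-2\right)\right) \left(-220\right) = -177816 + \left(2 + 48\right) \left(-220\right) = -177816 + 50 \left(-220\right) = -177816 - 11000 = -188816$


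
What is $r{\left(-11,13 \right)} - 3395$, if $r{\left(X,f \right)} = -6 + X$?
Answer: $-3412$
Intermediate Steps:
$r{\left(-11,13 \right)} - 3395 = \left(-6 - 11\right) - 3395 = -17 - 3395 = -3412$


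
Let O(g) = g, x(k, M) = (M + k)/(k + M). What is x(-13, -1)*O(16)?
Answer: 16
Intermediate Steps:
x(k, M) = 1 (x(k, M) = (M + k)/(M + k) = 1)
x(-13, -1)*O(16) = 1*16 = 16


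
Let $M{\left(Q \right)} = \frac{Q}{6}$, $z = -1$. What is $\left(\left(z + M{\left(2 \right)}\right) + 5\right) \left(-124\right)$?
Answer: $- \frac{1612}{3} \approx -537.33$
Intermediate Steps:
$M{\left(Q \right)} = \frac{Q}{6}$ ($M{\left(Q \right)} = Q \frac{1}{6} = \frac{Q}{6}$)
$\left(\left(z + M{\left(2 \right)}\right) + 5\right) \left(-124\right) = \left(\left(-1 + \frac{1}{6} \cdot 2\right) + 5\right) \left(-124\right) = \left(\left(-1 + \frac{1}{3}\right) + 5\right) \left(-124\right) = \left(- \frac{2}{3} + 5\right) \left(-124\right) = \frac{13}{3} \left(-124\right) = - \frac{1612}{3}$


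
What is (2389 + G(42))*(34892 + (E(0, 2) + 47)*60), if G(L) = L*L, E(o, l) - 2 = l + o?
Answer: 157614656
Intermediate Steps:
E(o, l) = 2 + l + o (E(o, l) = 2 + (l + o) = 2 + l + o)
G(L) = L²
(2389 + G(42))*(34892 + (E(0, 2) + 47)*60) = (2389 + 42²)*(34892 + ((2 + 2 + 0) + 47)*60) = (2389 + 1764)*(34892 + (4 + 47)*60) = 4153*(34892 + 51*60) = 4153*(34892 + 3060) = 4153*37952 = 157614656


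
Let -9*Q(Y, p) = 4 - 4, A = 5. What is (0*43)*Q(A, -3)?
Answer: 0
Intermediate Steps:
Q(Y, p) = 0 (Q(Y, p) = -(4 - 4)/9 = -⅑*0 = 0)
(0*43)*Q(A, -3) = (0*43)*0 = 0*0 = 0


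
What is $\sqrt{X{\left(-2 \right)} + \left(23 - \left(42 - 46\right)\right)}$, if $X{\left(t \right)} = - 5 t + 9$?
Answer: $\sqrt{46} \approx 6.7823$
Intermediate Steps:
$X{\left(t \right)} = 9 - 5 t$
$\sqrt{X{\left(-2 \right)} + \left(23 - \left(42 - 46\right)\right)} = \sqrt{\left(9 - -10\right) + \left(23 - \left(42 - 46\right)\right)} = \sqrt{\left(9 + 10\right) + \left(23 - \left(42 - 46\right)\right)} = \sqrt{19 + \left(23 - -4\right)} = \sqrt{19 + \left(23 + 4\right)} = \sqrt{19 + 27} = \sqrt{46}$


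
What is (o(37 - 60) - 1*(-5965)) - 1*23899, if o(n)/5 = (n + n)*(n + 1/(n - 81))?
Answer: -657373/52 ≈ -12642.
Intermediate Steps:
o(n) = 10*n*(n + 1/(-81 + n)) (o(n) = 5*((n + n)*(n + 1/(n - 81))) = 5*((2*n)*(n + 1/(-81 + n))) = 5*(2*n*(n + 1/(-81 + n))) = 10*n*(n + 1/(-81 + n)))
(o(37 - 60) - 1*(-5965)) - 1*23899 = (10*(37 - 60)*(1 + (37 - 60)² - 81*(37 - 60))/(-81 + (37 - 60)) - 1*(-5965)) - 1*23899 = (10*(-23)*(1 + (-23)² - 81*(-23))/(-81 - 23) + 5965) - 23899 = (10*(-23)*(1 + 529 + 1863)/(-104) + 5965) - 23899 = (10*(-23)*(-1/104)*2393 + 5965) - 23899 = (275195/52 + 5965) - 23899 = 585375/52 - 23899 = -657373/52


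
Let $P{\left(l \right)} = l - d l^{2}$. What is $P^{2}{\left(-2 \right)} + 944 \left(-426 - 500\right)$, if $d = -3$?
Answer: $-874044$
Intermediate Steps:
$P{\left(l \right)} = l + 3 l^{2}$ ($P{\left(l \right)} = l - - 3 l^{2} = l + 3 l^{2}$)
$P^{2}{\left(-2 \right)} + 944 \left(-426 - 500\right) = \left(- 2 \left(1 + 3 \left(-2\right)\right)\right)^{2} + 944 \left(-426 - 500\right) = \left(- 2 \left(1 - 6\right)\right)^{2} + 944 \left(-426 - 500\right) = \left(\left(-2\right) \left(-5\right)\right)^{2} + 944 \left(-926\right) = 10^{2} - 874144 = 100 - 874144 = -874044$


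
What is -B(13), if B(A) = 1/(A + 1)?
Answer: -1/14 ≈ -0.071429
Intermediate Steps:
B(A) = 1/(1 + A)
-B(13) = -1/(1 + 13) = -1/14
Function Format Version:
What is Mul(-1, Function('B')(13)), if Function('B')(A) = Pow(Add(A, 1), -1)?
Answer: Rational(-1, 14) ≈ -0.071429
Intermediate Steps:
Function('B')(A) = Pow(Add(1, A), -1)
Mul(-1, Function('B')(13)) = Mul(-1, Pow(Add(1, 13), -1)) = Mul(-1, Pow(14, -1)) = Mul(-1, Rational(1, 14)) = Rational(-1, 14)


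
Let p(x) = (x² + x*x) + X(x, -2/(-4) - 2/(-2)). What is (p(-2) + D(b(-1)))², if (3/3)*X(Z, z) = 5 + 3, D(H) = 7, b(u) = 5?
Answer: 529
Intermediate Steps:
X(Z, z) = 8 (X(Z, z) = 5 + 3 = 8)
p(x) = 8 + 2*x² (p(x) = (x² + x*x) + 8 = (x² + x²) + 8 = 2*x² + 8 = 8 + 2*x²)
(p(-2) + D(b(-1)))² = ((8 + 2*(-2)²) + 7)² = ((8 + 2*4) + 7)² = ((8 + 8) + 7)² = (16 + 7)² = 23² = 529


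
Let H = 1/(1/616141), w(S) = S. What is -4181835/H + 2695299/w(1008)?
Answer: 552156310493/207023376 ≈ 2667.1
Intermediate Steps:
H = 616141 (H = 1/(1/616141) = 616141)
-4181835/H + 2695299/w(1008) = -4181835/616141 + 2695299/1008 = -4181835*1/616141 + 2695299*(1/1008) = -4181835/616141 + 898433/336 = 552156310493/207023376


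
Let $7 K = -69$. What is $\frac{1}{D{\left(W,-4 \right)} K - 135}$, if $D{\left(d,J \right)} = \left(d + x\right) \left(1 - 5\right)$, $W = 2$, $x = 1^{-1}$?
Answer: $- \frac{7}{117} \approx -0.059829$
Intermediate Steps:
$x = 1$
$K = - \frac{69}{7}$ ($K = \frac{1}{7} \left(-69\right) = - \frac{69}{7} \approx -9.8571$)
$D{\left(d,J \right)} = -4 - 4 d$ ($D{\left(d,J \right)} = \left(d + 1\right) \left(1 - 5\right) = \left(1 + d\right) \left(-4\right) = -4 - 4 d$)
$\frac{1}{D{\left(W,-4 \right)} K - 135} = \frac{1}{\left(-4 - 8\right) \left(- \frac{69}{7}\right) - 135} = \frac{1}{\left(-12\right) \left(- \frac{69}{7}\right) - 135} = \frac{1}{\frac{828}{7} - 135} = \frac{1}{- \frac{117}{7}} = - \frac{7}{117}$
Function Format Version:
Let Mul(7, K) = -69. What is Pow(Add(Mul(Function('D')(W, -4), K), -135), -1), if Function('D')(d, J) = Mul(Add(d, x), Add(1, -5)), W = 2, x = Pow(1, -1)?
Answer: Rational(-7, 117) ≈ -0.059829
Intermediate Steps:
x = 1
K = Rational(-69, 7) (K = Mul(Rational(1, 7), -69) = Rational(-69, 7) ≈ -9.8571)
Function('D')(d, J) = Add(-4, Mul(-4, d)) (Function('D')(d, J) = Mul(Add(d, 1), Add(1, -5)) = Mul(Add(1, d), -4) = Add(-4, Mul(-4, d)))
Pow(Add(Mul(Function('D')(W, -4), K), -135), -1) = Pow(Add(Mul(Add(-4, Mul(-4, 2)), Rational(-69, 7)), -135), -1) = Pow(Add(Mul(Add(-4, -8), Rational(-69, 7)), -135), -1) = Pow(Add(Mul(-12, Rational(-69, 7)), -135), -1) = Pow(Add(Rational(828, 7), -135), -1) = Pow(Rational(-117, 7), -1) = Rational(-7, 117)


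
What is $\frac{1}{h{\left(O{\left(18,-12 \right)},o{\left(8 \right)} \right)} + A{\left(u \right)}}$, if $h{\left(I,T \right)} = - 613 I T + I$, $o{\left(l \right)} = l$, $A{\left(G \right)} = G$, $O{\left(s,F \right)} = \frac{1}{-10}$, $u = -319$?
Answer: $\frac{10}{1713} \approx 0.0058377$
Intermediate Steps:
$O{\left(s,F \right)} = - \frac{1}{10}$
$h{\left(I,T \right)} = I - 613 I T$ ($h{\left(I,T \right)} = - 613 I T + I = I - 613 I T$)
$\frac{1}{h{\left(O{\left(18,-12 \right)},o{\left(8 \right)} \right)} + A{\left(u \right)}} = \frac{1}{- \frac{1 - 4904}{10} - 319} = \frac{1}{\left(- \frac{1}{10}\right) \left(-4903\right) - 319} = \frac{1}{\frac{4903}{10} - 319} = \frac{1}{\frac{1713}{10}} = \frac{10}{1713}$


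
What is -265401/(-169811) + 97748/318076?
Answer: 25254093526/13503200909 ≈ 1.8702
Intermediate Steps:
-265401/(-169811) + 97748/318076 = -265401*(-1/169811) + 97748*(1/318076) = 265401/169811 + 24437/79519 = 25254093526/13503200909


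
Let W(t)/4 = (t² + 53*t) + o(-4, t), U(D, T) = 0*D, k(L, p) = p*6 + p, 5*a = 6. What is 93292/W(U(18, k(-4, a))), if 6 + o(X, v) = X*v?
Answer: -23323/6 ≈ -3887.2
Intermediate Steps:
a = 6/5 (a = (⅕)*6 = 6/5 ≈ 1.2000)
o(X, v) = -6 + X*v
k(L, p) = 7*p (k(L, p) = 6*p + p = 7*p)
U(D, T) = 0
W(t) = -24 + 4*t² + 196*t (W(t) = 4*((t² + 53*t) + (-6 - 4*t)) = 4*(-6 + t² + 49*t) = -24 + 4*t² + 196*t)
93292/W(U(18, k(-4, a))) = 93292/(-24 + 4*0² + 196*0) = 93292/(-24 + 4*0 + 0) = 93292/(-24 + 0 + 0) = 93292/(-24) = 93292*(-1/24) = -23323/6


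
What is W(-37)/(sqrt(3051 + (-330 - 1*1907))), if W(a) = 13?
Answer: 13*sqrt(814)/814 ≈ 0.45565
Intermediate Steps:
W(-37)/(sqrt(3051 + (-330 - 1*1907))) = 13/(sqrt(3051 + (-330 - 1*1907))) = 13/(sqrt(3051 + (-330 - 1907))) = 13/(sqrt(3051 - 2237)) = 13/(sqrt(814)) = 13*(sqrt(814)/814) = 13*sqrt(814)/814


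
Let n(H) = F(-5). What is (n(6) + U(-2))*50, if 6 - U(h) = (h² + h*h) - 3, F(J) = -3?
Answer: -100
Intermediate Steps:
n(H) = -3
U(h) = 9 - 2*h² (U(h) = 6 - ((h² + h*h) - 3) = 6 - ((h² + h²) - 3) = 6 - (2*h² - 3) = 6 - (-3 + 2*h²) = 6 + (3 - 2*h²) = 9 - 2*h²)
(n(6) + U(-2))*50 = (-3 + (9 - 2*(-2)²))*50 = (-3 + (9 - 2*4))*50 = (-3 + (9 - 8))*50 = (-3 + 1)*50 = -2*50 = -100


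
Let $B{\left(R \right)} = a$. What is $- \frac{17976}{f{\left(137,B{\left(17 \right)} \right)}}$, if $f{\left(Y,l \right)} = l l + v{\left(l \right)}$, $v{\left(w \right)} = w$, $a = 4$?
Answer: $- \frac{4494}{5} \approx -898.8$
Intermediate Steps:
$B{\left(R \right)} = 4$
$f{\left(Y,l \right)} = l + l^{2}$ ($f{\left(Y,l \right)} = l l + l = l^{2} + l = l + l^{2}$)
$- \frac{17976}{f{\left(137,B{\left(17 \right)} \right)}} = - \frac{17976}{4 \left(1 + 4\right)} = - \frac{17976}{4 \cdot 5} = - \frac{17976}{20} = \left(-17976\right) \frac{1}{20} = - \frac{4494}{5}$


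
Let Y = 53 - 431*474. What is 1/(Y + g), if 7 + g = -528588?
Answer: -1/732836 ≈ -1.3646e-6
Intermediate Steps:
g = -528595 (g = -7 - 528588 = -528595)
Y = -204241 (Y = 53 - 204294 = -204241)
1/(Y + g) = 1/(-204241 - 528595) = 1/(-732836) = -1/732836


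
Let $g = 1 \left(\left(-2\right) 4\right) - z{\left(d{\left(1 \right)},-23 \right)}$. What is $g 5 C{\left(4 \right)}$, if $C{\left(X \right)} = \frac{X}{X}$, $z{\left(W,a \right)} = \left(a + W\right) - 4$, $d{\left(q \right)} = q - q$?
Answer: $95$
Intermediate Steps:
$d{\left(q \right)} = 0$
$z{\left(W,a \right)} = -4 + W + a$ ($z{\left(W,a \right)} = \left(W + a\right) - 4 = -4 + W + a$)
$C{\left(X \right)} = 1$
$g = 19$ ($g = 1 \left(\left(-2\right) 4\right) - \left(-4 + 0 - 23\right) = 1 \left(-8\right) - -27 = -8 + 27 = 19$)
$g 5 C{\left(4 \right)} = 19 \cdot 5 \cdot 1 = 19 \cdot 5 = 95$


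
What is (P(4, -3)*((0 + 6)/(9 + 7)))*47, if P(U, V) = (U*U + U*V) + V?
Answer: 141/8 ≈ 17.625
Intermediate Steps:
P(U, V) = V + U**2 + U*V (P(U, V) = (U**2 + U*V) + V = V + U**2 + U*V)
(P(4, -3)*((0 + 6)/(9 + 7)))*47 = ((-3 + 4**2 + 4*(-3))*((0 + 6)/(9 + 7)))*47 = ((-3 + 16 - 12)*(6/16))*47 = (1*(6*(1/16)))*47 = (1*(3/8))*47 = (3/8)*47 = 141/8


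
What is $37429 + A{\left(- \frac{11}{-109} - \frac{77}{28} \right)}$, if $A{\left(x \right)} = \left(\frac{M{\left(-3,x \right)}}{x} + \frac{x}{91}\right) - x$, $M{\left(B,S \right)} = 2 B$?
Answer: $\frac{40843737483}{1091090} \approx 37434.0$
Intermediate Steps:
$A{\left(x \right)} = - \frac{6}{x} - \frac{90 x}{91}$ ($A{\left(x \right)} = \left(\frac{2 \left(-3\right)}{x} + \frac{x}{91}\right) - x = \left(- \frac{6}{x} + x \frac{1}{91}\right) - x = \left(- \frac{6}{x} + \frac{x}{91}\right) - x = - \frac{6}{x} - \frac{90 x}{91}$)
$37429 + A{\left(- \frac{11}{-109} - \frac{77}{28} \right)} = 37429 - \left(\frac{6}{- \frac{11}{-109} - \frac{77}{28}} + \frac{90 \left(- \frac{11}{-109} - \frac{77}{28}\right)}{91}\right) = 37429 - \left(\frac{6}{\left(-11\right) \left(- \frac{1}{109}\right) - \frac{11}{4}} + \frac{90 \left(\left(-11\right) \left(- \frac{1}{109}\right) - \frac{11}{4}\right)}{91}\right) = 37429 - \left(\frac{6}{\frac{11}{109} - \frac{11}{4}} + \frac{90 \left(\frac{11}{109} - \frac{11}{4}\right)}{91}\right) = 37429 - \left(- \frac{7425}{2834} + \frac{6}{- \frac{1155}{436}}\right) = 37429 + \left(\left(-6\right) \left(- \frac{436}{1155}\right) + \frac{7425}{2834}\right) = 37429 + \left(\frac{872}{385} + \frac{7425}{2834}\right) = 37429 + \frac{5329873}{1091090} = \frac{40843737483}{1091090}$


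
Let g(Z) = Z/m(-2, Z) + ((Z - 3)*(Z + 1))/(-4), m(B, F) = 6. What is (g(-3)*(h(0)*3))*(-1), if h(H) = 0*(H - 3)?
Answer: 0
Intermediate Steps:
h(H) = 0 (h(H) = 0*(-3 + H) = 0)
g(Z) = Z/6 - (1 + Z)*(-3 + Z)/4 (g(Z) = Z/6 + ((Z - 3)*(Z + 1))/(-4) = Z*(⅙) + ((-3 + Z)*(1 + Z))*(-¼) = Z/6 + ((1 + Z)*(-3 + Z))*(-¼) = Z/6 - (1 + Z)*(-3 + Z)/4)
(g(-3)*(h(0)*3))*(-1) = ((¾ - ¼*(-3)² + (⅔)*(-3))*(0*3))*(-1) = ((¾ - ¼*9 - 2)*0)*(-1) = ((¾ - 9/4 - 2)*0)*(-1) = -7/2*0*(-1) = 0*(-1) = 0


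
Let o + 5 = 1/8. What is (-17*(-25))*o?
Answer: -16575/8 ≈ -2071.9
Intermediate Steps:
o = -39/8 (o = -5 + 1/8 = -5 + ⅛ = -39/8 ≈ -4.8750)
(-17*(-25))*o = -17*(-25)*(-39/8) = 425*(-39/8) = -16575/8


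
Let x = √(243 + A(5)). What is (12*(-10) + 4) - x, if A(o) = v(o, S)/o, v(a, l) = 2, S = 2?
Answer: -116 - √6085/5 ≈ -131.60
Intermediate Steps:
A(o) = 2/o
x = √6085/5 (x = √(243 + 2/5) = √(243 + 2*(⅕)) = √(243 + ⅖) = √(1217/5) = √6085/5 ≈ 15.601)
(12*(-10) + 4) - x = (12*(-10) + 4) - √6085/5 = (-120 + 4) - √6085/5 = -116 - √6085/5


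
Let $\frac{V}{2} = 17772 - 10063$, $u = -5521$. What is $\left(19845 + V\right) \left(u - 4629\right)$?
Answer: $-357919450$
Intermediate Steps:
$V = 15418$ ($V = 2 \left(17772 - 10063\right) = 2 \cdot 7709 = 15418$)
$\left(19845 + V\right) \left(u - 4629\right) = \left(19845 + 15418\right) \left(-5521 - 4629\right) = 35263 \left(-10150\right) = -357919450$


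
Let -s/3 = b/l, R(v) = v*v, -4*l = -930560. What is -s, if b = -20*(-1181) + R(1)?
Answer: 70863/232640 ≈ 0.30460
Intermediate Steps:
l = 232640 (l = -¼*(-930560) = 232640)
R(v) = v²
b = 23621 (b = -20*(-1181) + 1² = 23620 + 1 = 23621)
s = -70863/232640 ≈ -0.30460
-s = -1*(-70863/232640) = 70863/232640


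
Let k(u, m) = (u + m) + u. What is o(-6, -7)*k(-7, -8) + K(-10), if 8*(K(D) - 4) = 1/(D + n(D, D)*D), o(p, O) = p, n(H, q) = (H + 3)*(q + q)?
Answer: 1534079/11280 ≈ 136.00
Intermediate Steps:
n(H, q) = 2*q*(3 + H) (n(H, q) = (3 + H)*(2*q) = 2*q*(3 + H))
k(u, m) = m + 2*u (k(u, m) = (m + u) + u = m + 2*u)
K(D) = 4 + 1/(8*(D + 2*D²*(3 + D))) (K(D) = 4 + 1/(8*(D + (2*D*(3 + D))*D)) = 4 + 1/(8*(D + 2*D²*(3 + D))))
o(-6, -7)*k(-7, -8) + K(-10) = -6*(-8 + 2*(-7)) + (⅛)*(1 + 32*(-10) + 64*(-10)²*(3 - 10))/(-10*(1 + 2*(-10)*(3 - 10))) = -6*(-8 - 14) + (⅛)*(-⅒)*(1 - 320 + 64*100*(-7))/(1 + 2*(-10)*(-7)) = -6*(-22) + (⅛)*(-⅒)*(1 - 320 - 44800)/(1 + 140) = 132 + (⅛)*(-⅒)*(-45119)/141 = 132 + (⅛)*(-⅒)*(1/141)*(-45119) = 132 + 45119/11280 = 1534079/11280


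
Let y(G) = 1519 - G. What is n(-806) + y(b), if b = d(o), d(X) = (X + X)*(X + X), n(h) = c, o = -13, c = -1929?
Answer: -1086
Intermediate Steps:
n(h) = -1929
d(X) = 4*X**2 (d(X) = (2*X)*(2*X) = 4*X**2)
b = 676 (b = 4*(-13)**2 = 4*169 = 676)
n(-806) + y(b) = -1929 + (1519 - 1*676) = -1929 + (1519 - 676) = -1929 + 843 = -1086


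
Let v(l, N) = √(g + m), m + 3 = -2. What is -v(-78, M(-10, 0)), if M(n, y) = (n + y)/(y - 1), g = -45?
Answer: -5*I*√2 ≈ -7.0711*I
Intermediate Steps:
m = -5 (m = -3 - 2 = -5)
M(n, y) = (n + y)/(-1 + y)
v(l, N) = 5*I*√2 (v(l, N) = √(-45 - 5) = √(-50) = 5*I*√2)
-v(-78, M(-10, 0)) = -5*I*√2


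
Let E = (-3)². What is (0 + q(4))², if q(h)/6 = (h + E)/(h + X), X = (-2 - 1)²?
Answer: 36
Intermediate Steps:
X = 9 (X = (-3)² = 9)
E = 9
q(h) = 6 (q(h) = 6*((h + 9)/(h + 9)) = 6*((9 + h)/(9 + h)) = 6*1 = 6)
(0 + q(4))² = (0 + 6)² = 6² = 36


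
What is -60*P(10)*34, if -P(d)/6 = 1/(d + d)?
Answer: 612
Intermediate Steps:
P(d) = -3/d (P(d) = -6/(d + d) = -6*1/(2*d) = -3/d)
-60*P(10)*34 = -(-180)/10*34 = -60*(-3/10)*34 = 18*34 = 612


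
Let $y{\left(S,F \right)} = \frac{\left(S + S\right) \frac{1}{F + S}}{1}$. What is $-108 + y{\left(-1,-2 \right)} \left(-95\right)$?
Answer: $- \frac{514}{3} \approx -171.33$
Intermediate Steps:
$y{\left(S,F \right)} = \frac{2 S}{F + S}$ ($y{\left(S,F \right)} = \frac{2 S}{F + S} 1 = \frac{2 S}{F + S}$)
$-108 + y{\left(-1,-2 \right)} \left(-95\right) = -108 + 2 \left(-1\right) \frac{1}{-2 - 1} \left(-95\right) = -108 + 2 \left(-1\right) \frac{1}{-3} \left(-95\right) = -108 + 2 \left(-1\right) \left(- \frac{1}{3}\right) \left(-95\right) = -108 + \frac{2}{3} \left(-95\right) = -108 - \frac{190}{3} = - \frac{514}{3}$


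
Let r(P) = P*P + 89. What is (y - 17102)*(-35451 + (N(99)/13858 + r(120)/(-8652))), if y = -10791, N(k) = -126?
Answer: 59283169604589845/59949708 ≈ 9.8888e+8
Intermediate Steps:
r(P) = 89 + P**2 (r(P) = P**2 + 89 = 89 + P**2)
(y - 17102)*(-35451 + (N(99)/13858 + r(120)/(-8652))) = (-10791 - 17102)*(-35451 + (-126/13858 + (89 + 120**2)/(-8652))) = -27893*(-35451 + (-126*1/13858 + (89 + 14400)*(-1/8652))) = -27893*(-35451 + (-63/6929 + 14489*(-1/8652))) = -27893*(-35451 + (-63/6929 - 14489/8652)) = -27893*(-35451 - 100939357/59949708) = -27893*(-2125378037665/59949708) = 59283169604589845/59949708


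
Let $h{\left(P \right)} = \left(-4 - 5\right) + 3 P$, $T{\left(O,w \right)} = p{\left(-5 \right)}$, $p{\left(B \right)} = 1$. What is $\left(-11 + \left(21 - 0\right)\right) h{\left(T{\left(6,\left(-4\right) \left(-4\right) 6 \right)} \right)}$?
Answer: $-60$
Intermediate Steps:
$T{\left(O,w \right)} = 1$
$h{\left(P \right)} = -9 + 3 P$ ($h{\left(P \right)} = \left(-4 - 5\right) + 3 P = -9 + 3 P$)
$\left(-11 + \left(21 - 0\right)\right) h{\left(T{\left(6,\left(-4\right) \left(-4\right) 6 \right)} \right)} = \left(-11 + \left(21 - 0\right)\right) \left(-9 + 3 \cdot 1\right) = \left(-11 + \left(21 + 0\right)\right) \left(-9 + 3\right) = \left(-11 + 21\right) \left(-6\right) = 10 \left(-6\right) = -60$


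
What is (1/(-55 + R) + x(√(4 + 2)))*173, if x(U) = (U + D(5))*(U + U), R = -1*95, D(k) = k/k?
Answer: 311227/150 + 346*√6 ≈ 2922.4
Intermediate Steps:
D(k) = 1
R = -95
x(U) = 2*U*(1 + U) (x(U) = (U + 1)*(U + U) = (1 + U)*(2*U) = 2*U*(1 + U))
(1/(-55 + R) + x(√(4 + 2)))*173 = (1/(-55 - 95) + 2*√(4 + 2)*(1 + √(4 + 2)))*173 = (1/(-150) + 2*√6*(1 + √6))*173 = (-1/150 + 2*√6*(1 + √6))*173 = -173/150 + 346*√6*(1 + √6)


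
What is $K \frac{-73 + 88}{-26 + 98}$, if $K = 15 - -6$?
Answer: $\frac{35}{8} \approx 4.375$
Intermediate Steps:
$K = 21$ ($K = 15 + 6 = 21$)
$K \frac{-73 + 88}{-26 + 98} = 21 \frac{-73 + 88}{-26 + 98} = 21 \cdot \frac{15}{72} = 21 \cdot 15 \cdot \frac{1}{72} = 21 \cdot \frac{5}{24} = \frac{35}{8}$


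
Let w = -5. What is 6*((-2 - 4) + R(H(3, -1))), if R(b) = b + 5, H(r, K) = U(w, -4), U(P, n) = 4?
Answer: 18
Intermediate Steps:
H(r, K) = 4
R(b) = 5 + b
6*((-2 - 4) + R(H(3, -1))) = 6*((-2 - 4) + (5 + 4)) = 6*(-6 + 9) = 6*3 = 18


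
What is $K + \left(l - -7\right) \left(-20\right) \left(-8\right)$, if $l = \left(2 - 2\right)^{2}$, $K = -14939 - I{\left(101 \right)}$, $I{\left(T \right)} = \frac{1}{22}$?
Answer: $- \frac{304019}{22} \approx -13819.0$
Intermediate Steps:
$I{\left(T \right)} = \frac{1}{22}$
$K = - \frac{328659}{22}$ ($K = -14939 - \frac{1}{22} = - \frac{328659}{22} \approx -14939.0$)
$l = 0$ ($l = \left(2 + \left(-3 + 1\right)\right)^{2} = \left(2 - 2\right)^{2} = 0^{2} = 0$)
$K + \left(l - -7\right) \left(-20\right) \left(-8\right) = - \frac{328659}{22} + \left(0 - -7\right) \left(-20\right) \left(-8\right) = - \frac{328659}{22} + \left(0 + 7\right) \left(-20\right) \left(-8\right) = - \frac{328659}{22} + 7 \left(-20\right) \left(-8\right) = - \frac{328659}{22} - -1120 = - \frac{328659}{22} + 1120 = - \frac{304019}{22}$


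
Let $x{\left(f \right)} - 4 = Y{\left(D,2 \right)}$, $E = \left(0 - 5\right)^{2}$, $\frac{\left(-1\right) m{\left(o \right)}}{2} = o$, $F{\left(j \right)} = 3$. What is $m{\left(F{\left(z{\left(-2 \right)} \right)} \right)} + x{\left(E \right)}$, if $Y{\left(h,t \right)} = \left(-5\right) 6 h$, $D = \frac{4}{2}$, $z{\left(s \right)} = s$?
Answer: $-62$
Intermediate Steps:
$D = 2$ ($D = 4 \cdot \frac{1}{2} = 2$)
$m{\left(o \right)} = - 2 o$
$Y{\left(h,t \right)} = - 30 h$
$E = 25$ ($E = \left(-5\right)^{2} = 25$)
$x{\left(f \right)} = -56$ ($x{\left(f \right)} = 4 - 60 = -56$)
$m{\left(F{\left(z{\left(-2 \right)} \right)} \right)} + x{\left(E \right)} = \left(-2\right) 3 - 56 = -6 - 56 = -62$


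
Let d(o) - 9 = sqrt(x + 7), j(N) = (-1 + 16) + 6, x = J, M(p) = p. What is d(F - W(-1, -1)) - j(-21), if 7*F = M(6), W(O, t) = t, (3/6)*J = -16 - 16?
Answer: -12 + I*sqrt(57) ≈ -12.0 + 7.5498*I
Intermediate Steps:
J = -64 (J = 2*(-16 - 16) = 2*(-32) = -64)
x = -64
F = 6/7 (F = (1/7)*6 = 6/7 ≈ 0.85714)
j(N) = 21 (j(N) = 15 + 6 = 21)
d(o) = 9 + I*sqrt(57) (d(o) = 9 + sqrt(-64 + 7) = 9 + sqrt(-57) = 9 + I*sqrt(57))
d(F - W(-1, -1)) - j(-21) = (9 + I*sqrt(57)) - 1*21 = (9 + I*sqrt(57)) - 21 = -12 + I*sqrt(57)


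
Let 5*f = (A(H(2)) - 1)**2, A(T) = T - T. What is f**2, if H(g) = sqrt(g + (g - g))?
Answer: 1/25 ≈ 0.040000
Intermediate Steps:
H(g) = sqrt(g) (H(g) = sqrt(g + 0) = sqrt(g))
A(T) = 0
f = 1/5 (f = (0 - 1)**2/5 = (1/5)*(-1)**2 = (1/5)*1 = 1/5 ≈ 0.20000)
f**2 = (1/5)**2 = 1/25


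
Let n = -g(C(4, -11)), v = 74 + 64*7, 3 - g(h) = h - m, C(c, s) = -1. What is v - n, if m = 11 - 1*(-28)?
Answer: 565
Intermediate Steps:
m = 39 (m = 11 + 28 = 39)
g(h) = 42 - h (g(h) = 3 - (h - 1*39) = 3 - (h - 39) = 3 - (-39 + h) = 3 + (39 - h) = 42 - h)
v = 522 (v = 74 + 448 = 522)
n = -43 (n = -(42 - 1*(-1)) = -(42 + 1) = -1*43 = -43)
v - n = 522 - 1*(-43) = 522 + 43 = 565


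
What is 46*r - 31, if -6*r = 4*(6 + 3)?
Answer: -307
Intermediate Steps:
r = -6 (r = -2*(6 + 3)/3 = -2*9/3 = -1/6*36 = -6)
46*r - 31 = 46*(-6) - 31 = -276 - 31 = -307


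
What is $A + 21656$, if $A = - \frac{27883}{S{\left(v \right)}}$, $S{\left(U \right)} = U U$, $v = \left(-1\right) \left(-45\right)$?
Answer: $\frac{43825517}{2025} \approx 21642.0$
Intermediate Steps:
$v = 45$
$S{\left(U \right)} = U^{2}$
$A = - \frac{27883}{2025}$ ($A = - \frac{27883}{45^{2}} = - \frac{27883}{2025} \approx -13.769$)
$A + 21656 = - \frac{27883}{2025} + 21656 = \frac{43825517}{2025}$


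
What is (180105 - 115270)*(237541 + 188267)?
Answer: 27607261680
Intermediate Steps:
(180105 - 115270)*(237541 + 188267) = 64835*425808 = 27607261680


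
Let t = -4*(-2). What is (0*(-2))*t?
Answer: 0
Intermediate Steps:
t = 8
(0*(-2))*t = (0*(-2))*8 = 0*8 = 0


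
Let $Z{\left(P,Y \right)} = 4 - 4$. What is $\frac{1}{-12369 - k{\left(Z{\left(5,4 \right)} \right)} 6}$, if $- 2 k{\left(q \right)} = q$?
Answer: $- \frac{1}{12369} \approx -8.0847 \cdot 10^{-5}$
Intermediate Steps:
$Z{\left(P,Y \right)} = 0$
$k{\left(q \right)} = - \frac{q}{2}$
$\frac{1}{-12369 - k{\left(Z{\left(5,4 \right)} \right)} 6} = \frac{1}{-12369 - \left(- \frac{1}{2}\right) 0 \cdot 6} = \frac{1}{-12369 - 0 \cdot 6} = \frac{1}{-12369 - 0} = \frac{1}{-12369 + 0} = \frac{1}{-12369} = - \frac{1}{12369}$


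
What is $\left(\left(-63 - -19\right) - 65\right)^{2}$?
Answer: $11881$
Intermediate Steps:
$\left(\left(-63 - -19\right) - 65\right)^{2} = \left(\left(-63 + 19\right) - 65\right)^{2} = \left(-44 - 65\right)^{2} = \left(-109\right)^{2} = 11881$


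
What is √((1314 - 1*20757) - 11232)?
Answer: 5*I*√1227 ≈ 175.14*I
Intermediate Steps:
√((1314 - 1*20757) - 11232) = √((1314 - 20757) - 11232) = √(-19443 - 11232) = √(-30675) = 5*I*√1227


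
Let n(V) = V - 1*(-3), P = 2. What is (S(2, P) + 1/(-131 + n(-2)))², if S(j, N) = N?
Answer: 67081/16900 ≈ 3.9693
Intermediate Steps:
n(V) = 3 + V (n(V) = V + 3 = 3 + V)
(S(2, P) + 1/(-131 + n(-2)))² = (2 + 1/(-131 + (3 - 2)))² = (2 + 1/(-131 + 1))² = (2 + 1/(-130))² = (2 - 1/130)² = (259/130)² = 67081/16900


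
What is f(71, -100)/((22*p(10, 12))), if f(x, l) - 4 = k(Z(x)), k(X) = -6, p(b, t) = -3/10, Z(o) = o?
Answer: 10/33 ≈ 0.30303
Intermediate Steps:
p(b, t) = -3/10 (p(b, t) = -3*⅒ = -3/10)
f(x, l) = -2 (f(x, l) = 4 - 6 = -2)
f(71, -100)/((22*p(10, 12))) = -2/(22*(-3/10)) = -2/(-33/5) = -2*(-5/33) = 10/33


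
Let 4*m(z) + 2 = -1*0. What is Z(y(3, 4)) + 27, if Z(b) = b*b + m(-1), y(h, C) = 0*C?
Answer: 53/2 ≈ 26.500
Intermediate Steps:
m(z) = -1/2 (m(z) = -1/2 + (-1*0)/4 = -1/2 + (1/4)*0 = -1/2 + 0 = -1/2)
y(h, C) = 0
Z(b) = -1/2 + b**2 (Z(b) = b*b - 1/2 = b**2 - 1/2 = -1/2 + b**2)
Z(y(3, 4)) + 27 = (-1/2 + 0**2) + 27 = (-1/2 + 0) + 27 = -1/2 + 27 = 53/2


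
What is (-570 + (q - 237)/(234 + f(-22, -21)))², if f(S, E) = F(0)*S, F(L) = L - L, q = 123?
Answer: 495018001/1521 ≈ 3.2546e+5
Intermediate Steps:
F(L) = 0
f(S, E) = 0 (f(S, E) = 0*S = 0)
(-570 + (q - 237)/(234 + f(-22, -21)))² = (-570 + (123 - 237)/(234 + 0))² = (-570 - 114/234)² = (-570 - 114*1/234)² = (-570 - 19/39)² = (-22249/39)² = 495018001/1521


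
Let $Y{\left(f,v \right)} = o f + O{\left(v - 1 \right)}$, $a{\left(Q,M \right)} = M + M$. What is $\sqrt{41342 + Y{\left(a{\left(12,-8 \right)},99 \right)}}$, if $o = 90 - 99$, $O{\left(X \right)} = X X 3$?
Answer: $\sqrt{70298} \approx 265.14$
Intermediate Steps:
$O{\left(X \right)} = 3 X^{2}$ ($O{\left(X \right)} = X^{2} \cdot 3 = 3 X^{2}$)
$o = -9$ ($o = 90 - 99 = -9$)
$a{\left(Q,M \right)} = 2 M$
$Y{\left(f,v \right)} = - 9 f + 3 \left(-1 + v\right)^{2}$ ($Y{\left(f,v \right)} = - 9 f + 3 \left(v - 1\right)^{2} = - 9 f + 3 \left(-1 + v\right)^{2}$)
$\sqrt{41342 + Y{\left(a{\left(12,-8 \right)},99 \right)}} = \sqrt{41342 - \left(- 3 \left(-1 + 99\right)^{2} + 9 \cdot 2 \left(-8\right)\right)} = \sqrt{41342 - \left(-144 - 3 \cdot 98^{2}\right)} = \sqrt{41342 + \left(144 + 3 \cdot 9604\right)} = \sqrt{41342 + \left(144 + 28812\right)} = \sqrt{41342 + 28956} = \sqrt{70298}$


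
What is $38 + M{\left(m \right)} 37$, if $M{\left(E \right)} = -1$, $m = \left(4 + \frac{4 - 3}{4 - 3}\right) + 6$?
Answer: $1$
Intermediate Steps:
$m = 11$ ($m = \left(4 + 1 \cdot 1^{-1}\right) + 6 = \left(4 + 1 \cdot 1\right) + 6 = \left(4 + 1\right) + 6 = 5 + 6 = 11$)
$38 + M{\left(m \right)} 37 = 38 - 37 = 1$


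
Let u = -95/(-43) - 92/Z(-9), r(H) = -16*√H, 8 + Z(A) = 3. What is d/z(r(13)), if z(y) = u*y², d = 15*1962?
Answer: 1054575/2457728 ≈ 0.42909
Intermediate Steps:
Z(A) = -5 (Z(A) = -8 + 3 = -5)
d = 29430
u = 4431/215 (u = -95/(-43) - 92/(-5) = -95*(-1/43) - 92*(-⅕) = 95/43 + 92/5 = 4431/215 ≈ 20.609)
z(y) = 4431*y²/215
d/z(r(13)) = 29430/((4431*(-16*√13)²/215)) = 29430/(((4431/215)*3328)) = 29430/(14746368/215) = 29430*(215/14746368) = 1054575/2457728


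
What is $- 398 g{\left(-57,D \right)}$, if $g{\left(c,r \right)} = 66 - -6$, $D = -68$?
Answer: $-28656$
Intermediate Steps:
$g{\left(c,r \right)} = 72$ ($g{\left(c,r \right)} = 66 + 6 = 72$)
$- 398 g{\left(-57,D \right)} = \left(-398\right) 72 = -28656$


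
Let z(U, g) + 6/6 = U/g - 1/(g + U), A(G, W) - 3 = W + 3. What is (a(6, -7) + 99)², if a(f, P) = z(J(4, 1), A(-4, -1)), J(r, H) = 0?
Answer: 239121/25 ≈ 9564.8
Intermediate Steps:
A(G, W) = 6 + W (A(G, W) = 3 + (W + 3) = 3 + (3 + W) = 6 + W)
z(U, g) = -1 - 1/(U + g) + U/g (z(U, g) = -1 + (U/g - 1/(g + U)) = -1 + (U/g - 1/(U + g)) = -1 + (-1/(U + g) + U/g) = -1 - 1/(U + g) + U/g)
a(f, P) = -6/5 (a(f, P) = (0² - (6 - 1) - (6 - 1)²)/((6 - 1)*(0 + (6 - 1))) = (0 - 1*5 - 1*5²)/(5*(0 + 5)) = (⅕)*(0 - 5 - 1*25)/5 = (⅕)*(⅕)*(0 - 5 - 25) = (⅕)*(⅕)*(-30) = -6/5)
(a(6, -7) + 99)² = (-6/5 + 99)² = (489/5)² = 239121/25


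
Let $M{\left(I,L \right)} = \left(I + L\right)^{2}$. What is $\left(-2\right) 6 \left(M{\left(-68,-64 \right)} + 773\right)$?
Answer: $-218364$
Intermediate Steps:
$\left(-2\right) 6 \left(M{\left(-68,-64 \right)} + 773\right) = \left(-2\right) 6 \left(\left(-68 - 64\right)^{2} + 773\right) = - 12 \left(\left(-132\right)^{2} + 773\right) = - 12 \left(17424 + 773\right) = \left(-12\right) 18197 = -218364$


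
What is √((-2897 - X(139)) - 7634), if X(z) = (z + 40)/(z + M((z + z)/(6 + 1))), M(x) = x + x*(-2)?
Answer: I*√5087607110/695 ≈ 102.63*I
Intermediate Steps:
M(x) = -x (M(x) = x - 2*x = -x)
X(z) = 7*(40 + z)/(5*z) (X(z) = (z + 40)/(z - (z + z)/(6 + 1)) = (40 + z)/(z - 2*z/7) = (40 + z)/((5*z/7)) = (40 + z)*(7/(5*z)) = 7*(40 + z)/(5*z))
√((-2897 - X(139)) - 7634) = √((-2897 - (7/5 + 56/139)) - 7634) = √((-2897 - 1*1253/695) - 7634) = √((-2897 - 1253/695) - 7634) = √(-2014668/695 - 7634) = √(-7320298/695) = I*√5087607110/695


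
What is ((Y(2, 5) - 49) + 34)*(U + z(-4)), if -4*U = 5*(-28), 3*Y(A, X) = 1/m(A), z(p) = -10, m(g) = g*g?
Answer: -4475/12 ≈ -372.92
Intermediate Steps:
m(g) = g**2
Y(A, X) = 1/(3*A**2) (Y(A, X) = 1/(3*(A**2)) = 1/(3*A**2))
U = 35 (U = -5*(-28)/4 = -1/4*(-140) = 35)
((Y(2, 5) - 49) + 34)*(U + z(-4)) = (((1/3)/2**2 - 49) + 34)*(35 - 10) = (((1/3)*(1/4) - 49) + 34)*25 = ((1/12 - 49) + 34)*25 = (-587/12 + 34)*25 = -179/12*25 = -4475/12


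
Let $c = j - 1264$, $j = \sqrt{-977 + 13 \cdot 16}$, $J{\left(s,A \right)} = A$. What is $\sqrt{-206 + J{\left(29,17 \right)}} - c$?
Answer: $1264 - i \sqrt{769} + 3 i \sqrt{21} \approx 1264.0 - 13.983 i$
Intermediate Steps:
$j = i \sqrt{769}$ ($j = \sqrt{-977 + 208} = \sqrt{-769} = i \sqrt{769} \approx 27.731 i$)
$c = -1264 + i \sqrt{769}$ ($c = i \sqrt{769} - 1264 = -1264 + i \sqrt{769} \approx -1264.0 + 27.731 i$)
$\sqrt{-206 + J{\left(29,17 \right)}} - c = \sqrt{-206 + 17} - \left(-1264 + i \sqrt{769}\right) = \sqrt{-189} + \left(1264 - i \sqrt{769}\right) = 3 i \sqrt{21} + \left(1264 - i \sqrt{769}\right) = 1264 - i \sqrt{769} + 3 i \sqrt{21}$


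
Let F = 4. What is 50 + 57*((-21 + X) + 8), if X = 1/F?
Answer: -2707/4 ≈ -676.75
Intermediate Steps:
X = ¼ (X = 1/4 = ¼ ≈ 0.25000)
50 + 57*((-21 + X) + 8) = 50 + 57*((-21 + ¼) + 8) = 50 + 57*(-83/4 + 8) = 50 + 57*(-51/4) = 50 - 2907/4 = -2707/4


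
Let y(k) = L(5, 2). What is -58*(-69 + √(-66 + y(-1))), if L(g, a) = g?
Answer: 4002 - 58*I*√61 ≈ 4002.0 - 452.99*I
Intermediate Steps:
y(k) = 5
-58*(-69 + √(-66 + y(-1))) = -58*(-69 + √(-66 + 5)) = -58*(-69 + √(-61)) = -58*(-69 + I*√61) = 4002 - 58*I*√61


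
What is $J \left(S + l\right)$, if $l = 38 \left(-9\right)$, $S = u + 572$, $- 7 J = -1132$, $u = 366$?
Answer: $\frac{674672}{7} \approx 96382.0$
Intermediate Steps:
$J = \frac{1132}{7}$ ($J = \left(- \frac{1}{7}\right) \left(-1132\right) = \frac{1132}{7} \approx 161.71$)
$S = 938$ ($S = 366 + 572 = 938$)
$l = -342$
$J \left(S + l\right) = \frac{1132 \left(938 - 342\right)}{7} = \frac{1132}{7} \cdot 596 = \frac{674672}{7}$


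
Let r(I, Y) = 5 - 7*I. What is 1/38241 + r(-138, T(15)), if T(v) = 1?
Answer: 37132012/38241 ≈ 971.00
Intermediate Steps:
1/38241 + r(-138, T(15)) = 1/38241 + (5 - 7*(-138)) = 1/38241 + (5 + 966) = 1/38241 + 971 = 37132012/38241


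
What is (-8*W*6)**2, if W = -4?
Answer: 36864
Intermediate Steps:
(-8*W*6)**2 = (-8*(-4)*6)**2 = (32*6)**2 = 192**2 = 36864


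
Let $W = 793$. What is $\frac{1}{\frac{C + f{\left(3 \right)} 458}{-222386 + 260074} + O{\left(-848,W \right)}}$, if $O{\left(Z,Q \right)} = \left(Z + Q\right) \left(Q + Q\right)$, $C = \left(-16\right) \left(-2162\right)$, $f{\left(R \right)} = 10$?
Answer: $- \frac{1346}{117410181} \approx -1.1464 \cdot 10^{-5}$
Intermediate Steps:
$C = 34592$
$O{\left(Z,Q \right)} = 2 Q \left(Q + Z\right)$ ($O{\left(Z,Q \right)} = \left(Q + Z\right) 2 Q = 2 Q \left(Q + Z\right)$)
$\frac{1}{\frac{C + f{\left(3 \right)} 458}{-222386 + 260074} + O{\left(-848,W \right)}} = \frac{1}{\frac{34592 + 10 \cdot 458}{-222386 + 260074} + 2 \cdot 793 \left(793 - 848\right)} = \frac{1}{\frac{34592 + 4580}{37688} + 2 \cdot 793 \left(-55\right)} = \frac{1}{39172 \cdot \frac{1}{37688} - 87230} = \frac{1}{\frac{1399}{1346} - 87230} = \frac{1}{- \frac{117410181}{1346}} = - \frac{1346}{117410181}$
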